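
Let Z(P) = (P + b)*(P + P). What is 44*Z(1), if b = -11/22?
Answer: 44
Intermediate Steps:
b = -1/2 (b = -11*1/22 = -1/2 ≈ -0.50000)
Z(P) = 2*P*(-1/2 + P) (Z(P) = (P - 1/2)*(P + P) = (-1/2 + P)*(2*P) = 2*P*(-1/2 + P))
44*Z(1) = 44*(1*(-1 + 2*1)) = 44*(1*(-1 + 2)) = 44*(1*1) = 44*1 = 44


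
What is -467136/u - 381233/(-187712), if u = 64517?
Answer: -63091023371/12110615104 ≈ -5.2096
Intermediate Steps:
-467136/u - 381233/(-187712) = -467136/64517 - 381233/(-187712) = -467136*1/64517 - 381233*(-1/187712) = -467136/64517 + 381233/187712 = -63091023371/12110615104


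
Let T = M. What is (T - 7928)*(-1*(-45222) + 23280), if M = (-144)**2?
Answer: 877373616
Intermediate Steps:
M = 20736
T = 20736
(T - 7928)*(-1*(-45222) + 23280) = (20736 - 7928)*(-1*(-45222) + 23280) = 12808*(45222 + 23280) = 12808*68502 = 877373616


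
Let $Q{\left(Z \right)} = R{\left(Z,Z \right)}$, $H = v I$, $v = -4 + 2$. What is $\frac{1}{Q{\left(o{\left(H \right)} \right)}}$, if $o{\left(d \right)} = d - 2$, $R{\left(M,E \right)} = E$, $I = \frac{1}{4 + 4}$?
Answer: $- \frac{4}{9} \approx -0.44444$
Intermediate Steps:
$I = \frac{1}{8} \approx 0.125$
$v = -2$
$H = - \frac{1}{4}$ ($H = \left(-2\right) \frac{1}{8} = - \frac{1}{4} \approx -0.25$)
$o{\left(d \right)} = -2 + d$
$Q{\left(Z \right)} = Z$
$\frac{1}{Q{\left(o{\left(H \right)} \right)}} = \frac{1}{-2 - \frac{1}{4}} = \frac{1}{- \frac{9}{4}} = - \frac{4}{9}$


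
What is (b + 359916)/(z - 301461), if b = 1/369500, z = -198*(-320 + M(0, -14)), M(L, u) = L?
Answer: -132988962001/87978319500 ≈ -1.5116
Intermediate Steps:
z = 63360 (z = -198*(-320 + 0) = -198*(-320) = 63360)
b = 1/369500 ≈ 2.7064e-6
(b + 359916)/(z - 301461) = (1/369500 + 359916)/(63360 - 301461) = (132988962001/369500)/(-238101) = (132988962001/369500)*(-1/238101) = -132988962001/87978319500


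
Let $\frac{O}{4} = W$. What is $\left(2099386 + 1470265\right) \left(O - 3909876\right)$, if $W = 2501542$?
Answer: $21761634834092$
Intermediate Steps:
$O = 10006168$ ($O = 4 \cdot 2501542 = 10006168$)
$\left(2099386 + 1470265\right) \left(O - 3909876\right) = \left(2099386 + 1470265\right) \left(10006168 - 3909876\right) = 3569651 \cdot 6096292 = 21761634834092$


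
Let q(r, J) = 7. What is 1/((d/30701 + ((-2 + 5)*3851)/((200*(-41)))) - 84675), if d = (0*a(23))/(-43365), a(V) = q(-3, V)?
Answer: -8200/694346553 ≈ -1.1810e-5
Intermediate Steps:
a(V) = 7
d = 0 (d = (0*7)/(-43365) = 0*(-1/43365) = 0)
1/((d/30701 + ((-2 + 5)*3851)/((200*(-41)))) - 84675) = 1/((0/30701 + ((-2 + 5)*3851)/((200*(-41)))) - 84675) = 1/((0*(1/30701) + (3*3851)/(-8200)) - 84675) = 1/((0 + 11553*(-1/8200)) - 84675) = 1/((0 - 11553/8200) - 84675) = 1/(-11553/8200 - 84675) = 1/(-694346553/8200) = -8200/694346553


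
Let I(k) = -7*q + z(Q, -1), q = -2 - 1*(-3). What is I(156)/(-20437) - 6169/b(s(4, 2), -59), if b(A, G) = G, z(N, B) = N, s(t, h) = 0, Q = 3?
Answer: 126076089/1205783 ≈ 104.56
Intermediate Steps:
q = 1 (q = -2 + 3 = 1)
I(k) = -4 (I(k) = -7*1 + 3 = -7 + 3 = -4)
I(156)/(-20437) - 6169/b(s(4, 2), -59) = -4/(-20437) - 6169/(-59) = -4*(-1/20437) - 6169*(-1/59) = 4/20437 + 6169/59 = 126076089/1205783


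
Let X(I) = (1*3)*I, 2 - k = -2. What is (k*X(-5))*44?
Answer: -2640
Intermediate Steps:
k = 4 (k = 2 - 1*(-2) = 2 + 2 = 4)
X(I) = 3*I
(k*X(-5))*44 = (4*(3*(-5)))*44 = (4*(-15))*44 = -60*44 = -2640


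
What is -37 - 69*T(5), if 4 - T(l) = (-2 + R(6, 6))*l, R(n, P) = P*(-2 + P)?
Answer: 7277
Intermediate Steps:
T(l) = 4 - 22*l (T(l) = 4 - (-2 + 6*(-2 + 6))*l = 4 - (-2 + 6*4)*l = 4 - (-2 + 24)*l = 4 - 22*l)
-37 - 69*T(5) = -37 - 69*(4 - 22*5) = -37 - 69*(4 - 110) = -37 - 69*(-106) = -37 + 7314 = 7277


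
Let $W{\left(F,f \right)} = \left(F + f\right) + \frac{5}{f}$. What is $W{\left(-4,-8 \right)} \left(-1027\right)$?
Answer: $\frac{103727}{8} \approx 12966.0$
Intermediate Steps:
$W{\left(F,f \right)} = F + f + \frac{5}{f}$
$W{\left(-4,-8 \right)} \left(-1027\right) = \left(-4 - 8 + \frac{5}{-8}\right) \left(-1027\right) = \left(-4 - 8 + 5 \left(- \frac{1}{8}\right)\right) \left(-1027\right) = \left(-4 - 8 - \frac{5}{8}\right) \left(-1027\right) = \left(- \frac{101}{8}\right) \left(-1027\right) = \frac{103727}{8}$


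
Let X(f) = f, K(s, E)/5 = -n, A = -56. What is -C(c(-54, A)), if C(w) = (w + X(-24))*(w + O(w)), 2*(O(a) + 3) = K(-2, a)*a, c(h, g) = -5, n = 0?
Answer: -232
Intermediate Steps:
K(s, E) = 0 (K(s, E) = 5*(-1*0) = 5*0 = 0)
O(a) = -3 (O(a) = -3 + (0*a)/2 = -3 + (1/2)*0 = -3 + 0 = -3)
C(w) = (-24 + w)*(-3 + w) (C(w) = (w - 24)*(w - 3) = (-24 + w)*(-3 + w))
-C(c(-54, A)) = -(72 + (-5)**2 - 27*(-5)) = -(72 + 25 + 135) = -1*232 = -232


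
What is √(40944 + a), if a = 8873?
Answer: √49817 ≈ 223.20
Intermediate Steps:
√(40944 + a) = √(40944 + 8873) = √49817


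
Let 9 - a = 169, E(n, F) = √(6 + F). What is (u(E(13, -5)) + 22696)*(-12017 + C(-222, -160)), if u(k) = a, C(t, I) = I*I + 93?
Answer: 308202336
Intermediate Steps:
C(t, I) = 93 + I² (C(t, I) = I² + 93 = 93 + I²)
a = -160 (a = 9 - 1*169 = 9 - 169 = -160)
u(k) = -160
(u(E(13, -5)) + 22696)*(-12017 + C(-222, -160)) = (-160 + 22696)*(-12017 + (93 + (-160)²)) = 22536*(-12017 + (93 + 25600)) = 22536*(-12017 + 25693) = 22536*13676 = 308202336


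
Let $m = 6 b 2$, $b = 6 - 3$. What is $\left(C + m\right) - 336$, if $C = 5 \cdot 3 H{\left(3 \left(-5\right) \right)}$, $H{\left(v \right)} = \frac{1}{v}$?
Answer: $-301$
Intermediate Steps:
$b = 3$ ($b = 6 - 3 = 3$)
$C = -1$ ($C = \frac{5 \cdot 3}{3 \left(-5\right)} = \frac{15}{-15} = 15 \left(- \frac{1}{15}\right) = -1$)
$m = 36$ ($m = 6 \cdot 3 \cdot 2 = 18 \cdot 2 = 36$)
$\left(C + m\right) - 336 = \left(-1 + 36\right) - 336 = 35 - 336 = -301$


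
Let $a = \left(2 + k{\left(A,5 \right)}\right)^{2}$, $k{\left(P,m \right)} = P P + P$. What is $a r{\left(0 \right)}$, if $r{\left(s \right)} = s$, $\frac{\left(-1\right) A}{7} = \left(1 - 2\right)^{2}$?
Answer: $0$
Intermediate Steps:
$A = -7$ ($A = - 7 \left(1 - 2\right)^{2} = - 7 \left(-1\right)^{2} = \left(-7\right) 1 = -7$)
$k{\left(P,m \right)} = P + P^{2}$ ($k{\left(P,m \right)} = P^{2} + P = P + P^{2}$)
$a = 1936$ ($a = \left(2 - 7 \left(1 - 7\right)\right)^{2} = \left(2 - -42\right)^{2} = \left(2 + 42\right)^{2} = 44^{2} = 1936$)
$a r{\left(0 \right)} = 1936 \cdot 0 = 0$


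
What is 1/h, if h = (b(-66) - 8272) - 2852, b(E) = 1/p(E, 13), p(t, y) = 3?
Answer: -3/33371 ≈ -8.9898e-5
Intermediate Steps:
b(E) = 1/3
h = -33371/3 (h = (1/3 - 8272) - 2852 = -24815/3 - 2852 = -33371/3 ≈ -11124.)
1/h = 1/(-33371/3) = -3/33371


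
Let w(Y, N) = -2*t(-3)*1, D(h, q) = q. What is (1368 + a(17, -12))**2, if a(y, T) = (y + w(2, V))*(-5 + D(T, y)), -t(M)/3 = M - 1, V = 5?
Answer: 1648656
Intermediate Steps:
t(M) = 3 - 3*M (t(M) = -3*(M - 1) = -3*(-1 + M) = 3 - 3*M)
w(Y, N) = -24 (w(Y, N) = -2*(3 - 3*(-3))*1 = -2*(3 + 9)*1 = -2*12*1 = -24*1 = -24)
a(y, T) = (-24 + y)*(-5 + y) (a(y, T) = (y - 24)*(-5 + y) = (-24 + y)*(-5 + y))
(1368 + a(17, -12))**2 = (1368 + (120 + 17**2 - 29*17))**2 = (1368 + (120 + 289 - 493))**2 = (1368 - 84)**2 = 1284**2 = 1648656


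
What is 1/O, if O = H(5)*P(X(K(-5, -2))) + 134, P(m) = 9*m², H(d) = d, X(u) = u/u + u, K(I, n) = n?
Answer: 1/179 ≈ 0.0055866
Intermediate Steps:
X(u) = 1 + u
O = 179 (O = 5*(9*(1 - 2)²) + 134 = 5*(9*(-1)²) + 134 = 5*(9*1) + 134 = 5*9 + 134 = 45 + 134 = 179)
1/O = 1/179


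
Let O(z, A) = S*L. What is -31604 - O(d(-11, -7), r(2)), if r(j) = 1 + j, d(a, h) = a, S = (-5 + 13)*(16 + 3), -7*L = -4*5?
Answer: -224268/7 ≈ -32038.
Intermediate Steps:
L = 20/7 (L = -(-4)*5/7 = -⅐*(-20) = 20/7 ≈ 2.8571)
S = 152 (S = 8*19 = 152)
O(z, A) = 3040/7 (O(z, A) = 152*(20/7) = 3040/7)
-31604 - O(d(-11, -7), r(2)) = -31604 - 1*3040/7 = -31604 - 3040/7 = -224268/7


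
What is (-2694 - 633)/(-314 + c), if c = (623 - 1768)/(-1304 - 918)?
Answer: 7392594/696563 ≈ 10.613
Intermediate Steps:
c = 1145/2222 (c = -1145/(-2222) = -1145*(-1/2222) = 1145/2222 ≈ 0.51530)
(-2694 - 633)/(-314 + c) = (-2694 - 633)/(-314 + 1145/2222) = -3327/(-696563/2222) = -3327*(-2222/696563) = 7392594/696563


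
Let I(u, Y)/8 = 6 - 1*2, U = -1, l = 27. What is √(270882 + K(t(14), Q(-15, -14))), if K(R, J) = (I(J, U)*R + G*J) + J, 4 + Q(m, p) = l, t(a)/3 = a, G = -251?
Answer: 2*√66619 ≈ 516.21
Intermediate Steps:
t(a) = 3*a
I(u, Y) = 32 (I(u, Y) = 8*(6 - 1*2) = 8*(6 - 2) = 8*4 = 32)
Q(m, p) = 23 (Q(m, p) = -4 + 27 = 23)
K(R, J) = -250*J + 32*R (K(R, J) = (32*R - 251*J) + J = (-251*J + 32*R) + J = -250*J + 32*R)
√(270882 + K(t(14), Q(-15, -14))) = √(270882 + (-250*23 + 32*(3*14))) = √(270882 + (-5750 + 32*42)) = √(270882 + (-5750 + 1344)) = √(270882 - 4406) = √266476 = 2*√66619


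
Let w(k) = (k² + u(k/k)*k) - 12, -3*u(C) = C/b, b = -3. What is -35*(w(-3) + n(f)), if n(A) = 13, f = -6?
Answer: -1015/3 ≈ -338.33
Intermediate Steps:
u(C) = C/9 (u(C) = -C/(3*(-3)) = -C*(-1)/(3*3) = -(-1)*C/9 = C/9)
w(k) = -12 + k² + k/9 (w(k) = (k² + ((k/k)/9)*k) - 12 = (k² + ((⅑)*1)*k) - 12 = (k² + k/9) - 12 = -12 + k² + k/9)
-35*(w(-3) + n(f)) = -35*((-12 + (-3)² + (⅑)*(-3)) + 13) = -35*((-12 + 9 - ⅓) + 13) = -35*(-10/3 + 13) = -35*29/3 = -1015/3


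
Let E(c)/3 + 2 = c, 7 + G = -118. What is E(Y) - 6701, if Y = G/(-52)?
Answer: -348389/52 ≈ -6699.8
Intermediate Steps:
G = -125 (G = -7 - 118 = -125)
Y = 125/52 (Y = -125/(-52) = -125*(-1/52) = 125/52 ≈ 2.4038)
E(c) = -6 + 3*c
E(Y) - 6701 = (-6 + 3*(125/52)) - 6701 = (-6 + 375/52) - 6701 = 63/52 - 6701 = -348389/52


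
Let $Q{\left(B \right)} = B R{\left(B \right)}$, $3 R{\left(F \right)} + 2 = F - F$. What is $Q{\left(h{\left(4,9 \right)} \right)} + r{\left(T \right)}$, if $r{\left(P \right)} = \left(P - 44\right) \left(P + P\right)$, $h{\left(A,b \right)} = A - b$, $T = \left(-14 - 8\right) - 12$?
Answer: $\frac{15922}{3} \approx 5307.3$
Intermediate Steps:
$R{\left(F \right)} = - \frac{2}{3}$ ($R{\left(F \right)} = - \frac{2}{3} + \frac{F - F}{3} = - \frac{2}{3} + \frac{1}{3} \cdot 0 = - \frac{2}{3} + 0 = - \frac{2}{3}$)
$T = -34$ ($T = -22 - 12 = -34$)
$r{\left(P \right)} = 2 P \left(-44 + P\right)$ ($r{\left(P \right)} = \left(-44 + P\right) 2 P = 2 P \left(-44 + P\right)$)
$Q{\left(B \right)} = - \frac{2 B}{3}$ ($Q{\left(B \right)} = B \left(- \frac{2}{3}\right) = - \frac{2 B}{3}$)
$Q{\left(h{\left(4,9 \right)} \right)} + r{\left(T \right)} = - \frac{2 \left(4 - 9\right)}{3} + 2 \left(-34\right) \left(-44 - 34\right) = - \frac{2 \left(4 - 9\right)}{3} + 2 \left(-34\right) \left(-78\right) = \left(- \frac{2}{3}\right) \left(-5\right) + 5304 = \frac{10}{3} + 5304 = \frac{15922}{3}$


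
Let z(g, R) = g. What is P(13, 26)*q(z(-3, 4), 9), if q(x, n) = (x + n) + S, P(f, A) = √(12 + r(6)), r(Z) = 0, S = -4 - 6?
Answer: -8*√3 ≈ -13.856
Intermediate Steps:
S = -10
P(f, A) = 2*√3 (P(f, A) = √(12 + 0) = √12 = 2*√3)
q(x, n) = -10 + n + x (q(x, n) = (x + n) - 10 = (n + x) - 10 = -10 + n + x)
P(13, 26)*q(z(-3, 4), 9) = (2*√3)*(-10 + 9 - 3) = (2*√3)*(-4) = -8*√3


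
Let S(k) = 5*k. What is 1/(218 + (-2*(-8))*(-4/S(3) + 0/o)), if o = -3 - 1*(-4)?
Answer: 15/3206 ≈ 0.0046787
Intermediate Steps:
o = 1 (o = -3 + 4 = 1)
1/(218 + (-2*(-8))*(-4/S(3) + 0/o)) = 1/(218 + (-2*(-8))*(-4/(5*3) + 0/1)) = 1/(218 + 16*(-4/15 + 0*1)) = 1/(218 + 16*(-4*1/15 + 0)) = 1/(218 + 16*(-4/15 + 0)) = 1/(218 + 16*(-4/15)) = 1/(218 - 64/15) = 1/(3206/15) = 15/3206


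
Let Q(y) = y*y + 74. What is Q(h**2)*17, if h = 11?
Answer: 250155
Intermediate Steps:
Q(y) = 74 + y**2 (Q(y) = y**2 + 74 = 74 + y**2)
Q(h**2)*17 = (74 + (11**2)**2)*17 = (74 + 121**2)*17 = (74 + 14641)*17 = 14715*17 = 250155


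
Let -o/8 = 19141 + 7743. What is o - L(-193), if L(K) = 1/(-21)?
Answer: -4516511/21 ≈ -2.1507e+5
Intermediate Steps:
L(K) = -1/21
o = -215072 (o = -8*(19141 + 7743) = -8*26884 = -215072)
o - L(-193) = -215072 - 1*(-1/21) = -215072 + 1/21 = -4516511/21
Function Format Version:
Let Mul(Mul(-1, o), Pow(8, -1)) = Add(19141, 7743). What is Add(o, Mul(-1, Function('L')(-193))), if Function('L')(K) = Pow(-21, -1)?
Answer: Rational(-4516511, 21) ≈ -2.1507e+5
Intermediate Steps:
Function('L')(K) = Rational(-1, 21)
o = -215072 (o = Mul(-8, Add(19141, 7743)) = Mul(-8, 26884) = -215072)
Add(o, Mul(-1, Function('L')(-193))) = Add(-215072, Mul(-1, Rational(-1, 21))) = Add(-215072, Rational(1, 21)) = Rational(-4516511, 21)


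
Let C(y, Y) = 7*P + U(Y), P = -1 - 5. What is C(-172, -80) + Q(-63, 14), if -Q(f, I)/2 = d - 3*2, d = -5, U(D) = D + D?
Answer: -180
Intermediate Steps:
U(D) = 2*D
P = -6
C(y, Y) = -42 + 2*Y (C(y, Y) = 7*(-6) + 2*Y = -42 + 2*Y)
Q(f, I) = 22 (Q(f, I) = -2*(-5 - 3*2) = -2*(-5 - 6) = -2*(-11) = 22)
C(-172, -80) + Q(-63, 14) = (-42 + 2*(-80)) + 22 = (-42 - 160) + 22 = -202 + 22 = -180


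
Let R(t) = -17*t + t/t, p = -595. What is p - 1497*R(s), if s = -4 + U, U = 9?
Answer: 125153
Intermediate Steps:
s = 5 (s = -4 + 9 = 5)
R(t) = 1 - 17*t (R(t) = -17*t + 1 = 1 - 17*t)
p - 1497*R(s) = -595 - 1497*(1 - 17*5) = -595 - 1497*(1 - 85) = -595 - 1497*(-84) = -595 + 125748 = 125153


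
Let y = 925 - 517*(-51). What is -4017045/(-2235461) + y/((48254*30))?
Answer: 1469041221128/809024513205 ≈ 1.8158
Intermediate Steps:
y = 27292 (y = 925 + 26367 = 27292)
-4017045/(-2235461) + y/((48254*30)) = -4017045/(-2235461) + 27292/((48254*30)) = -4017045*(-1/2235461) + 27292/1447620 = 4017045/2235461 + 27292*(1/1447620) = 4017045/2235461 + 6823/361905 = 1469041221128/809024513205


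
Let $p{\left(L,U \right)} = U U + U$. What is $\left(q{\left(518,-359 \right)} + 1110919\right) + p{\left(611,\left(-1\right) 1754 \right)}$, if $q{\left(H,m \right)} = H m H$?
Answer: $-92142635$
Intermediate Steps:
$p{\left(L,U \right)} = U + U^{2}$ ($p{\left(L,U \right)} = U^{2} + U = U + U^{2}$)
$q{\left(H,m \right)} = m H^{2}$
$\left(q{\left(518,-359 \right)} + 1110919\right) + p{\left(611,\left(-1\right) 1754 \right)} = \left(- 359 \cdot 518^{2} + 1110919\right) + \left(-1\right) 1754 \left(1 - 1754\right) = \left(\left(-359\right) 268324 + 1110919\right) - 1754 \left(1 - 1754\right) = \left(-96328316 + 1110919\right) - -3074762 = -95217397 + 3074762 = -92142635$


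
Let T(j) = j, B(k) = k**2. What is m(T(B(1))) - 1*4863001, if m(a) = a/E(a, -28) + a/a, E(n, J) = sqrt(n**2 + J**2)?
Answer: -4863000 + sqrt(785)/785 ≈ -4.8630e+6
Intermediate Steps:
E(n, J) = sqrt(J**2 + n**2)
m(a) = 1 + a/sqrt(784 + a**2) (m(a) = a/(sqrt((-28)**2 + a**2)) + a/a = a/(sqrt(784 + a**2)) + 1 = a/sqrt(784 + a**2) + 1 = 1 + a/sqrt(784 + a**2))
m(T(B(1))) - 1*4863001 = (1 + 1**2/sqrt(784 + (1**2)**2)) - 1*4863001 = (1 + 1/sqrt(784 + 1**2)) - 4863001 = (1 + 1/sqrt(784 + 1)) - 4863001 = (1 + 1/sqrt(785)) - 4863001 = (1 + 1*(sqrt(785)/785)) - 4863001 = (1 + sqrt(785)/785) - 4863001 = -4863000 + sqrt(785)/785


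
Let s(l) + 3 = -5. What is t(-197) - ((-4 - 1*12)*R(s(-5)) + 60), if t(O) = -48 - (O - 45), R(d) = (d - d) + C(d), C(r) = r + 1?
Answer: 22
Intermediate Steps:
s(l) = -8 (s(l) = -3 - 5 = -8)
C(r) = 1 + r
R(d) = 1 + d (R(d) = (d - d) + (1 + d) = 0 + (1 + d) = 1 + d)
t(O) = -3 - O (t(O) = -48 - (-45 + O) = -48 + (45 - O) = -3 - O)
t(-197) - ((-4 - 1*12)*R(s(-5)) + 60) = (-3 - 1*(-197)) - ((-4 - 1*12)*(1 - 8) + 60) = (-3 + 197) - ((-4 - 12)*(-7) + 60) = 194 - (-16*(-7) + 60) = 194 - (112 + 60) = 194 - 1*172 = 194 - 172 = 22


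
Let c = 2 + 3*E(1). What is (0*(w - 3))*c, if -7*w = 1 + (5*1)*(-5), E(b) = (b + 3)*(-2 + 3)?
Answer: 0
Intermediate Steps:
E(b) = 3 + b (E(b) = (3 + b)*1 = 3 + b)
w = 24/7 (w = -(1 + (5*1)*(-5))/7 = -(1 + 5*(-5))/7 = -(1 - 25)/7 = -1/7*(-24) = 24/7 ≈ 3.4286)
c = 14 (c = 2 + 3*(3 + 1) = 2 + 3*4 = 2 + 12 = 14)
(0*(w - 3))*c = (0*(24/7 - 3))*14 = (0*(3/7))*14 = 0*14 = 0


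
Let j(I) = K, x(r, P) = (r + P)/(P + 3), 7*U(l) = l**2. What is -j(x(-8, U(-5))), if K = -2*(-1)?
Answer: -2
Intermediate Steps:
U(l) = l**2/7
K = 2
x(r, P) = (P + r)/(3 + P)
j(I) = 2
-j(x(-8, U(-5))) = -1*2 = -2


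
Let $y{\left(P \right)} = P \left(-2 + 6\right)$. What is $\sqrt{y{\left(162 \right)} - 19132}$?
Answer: $2 i \sqrt{4621} \approx 135.96 i$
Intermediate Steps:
$y{\left(P \right)} = 4 P$ ($y{\left(P \right)} = P 4 = 4 P$)
$\sqrt{y{\left(162 \right)} - 19132} = \sqrt{4 \cdot 162 - 19132} = \sqrt{648 - 19132} = \sqrt{-18484} = 2 i \sqrt{4621}$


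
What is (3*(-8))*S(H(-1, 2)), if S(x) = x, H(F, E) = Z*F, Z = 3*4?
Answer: 288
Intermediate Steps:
Z = 12
H(F, E) = 12*F
(3*(-8))*S(H(-1, 2)) = (3*(-8))*(12*(-1)) = -24*(-12) = 288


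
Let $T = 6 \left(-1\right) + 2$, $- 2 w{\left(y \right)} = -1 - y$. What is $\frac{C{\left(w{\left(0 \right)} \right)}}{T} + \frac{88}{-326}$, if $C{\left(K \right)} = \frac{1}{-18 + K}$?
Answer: $- \frac{2917}{11410} \approx -0.25565$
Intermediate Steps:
$w{\left(y \right)} = \frac{1}{2} + \frac{y}{2}$ ($w{\left(y \right)} = - \frac{-1 - y}{2} = \frac{1}{2} + \frac{y}{2}$)
$T = -4$ ($T = -6 + 2 = -4$)
$\frac{C{\left(w{\left(0 \right)} \right)}}{T} + \frac{88}{-326} = \frac{1}{\left(-18 + \left(\frac{1}{2} + \frac{1}{2} \cdot 0\right)\right) \left(-4\right)} + \frac{88}{-326} = \frac{1}{-18 + \left(\frac{1}{2} + 0\right)} \left(- \frac{1}{4}\right) + 88 \left(- \frac{1}{326}\right) = \frac{1}{-18 + \frac{1}{2}} \left(- \frac{1}{4}\right) - \frac{44}{163} = \frac{1}{- \frac{35}{2}} \left(- \frac{1}{4}\right) - \frac{44}{163} = \left(- \frac{2}{35}\right) \left(- \frac{1}{4}\right) - \frac{44}{163} = \frac{1}{70} - \frac{44}{163} = - \frac{2917}{11410}$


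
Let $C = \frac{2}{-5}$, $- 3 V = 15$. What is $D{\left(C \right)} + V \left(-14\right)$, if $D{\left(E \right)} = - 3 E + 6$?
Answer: $\frac{386}{5} \approx 77.2$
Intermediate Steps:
$V = -5$ ($V = \left(- \frac{1}{3}\right) 15 = -5$)
$C = - \frac{2}{5}$ ($C = 2 \left(- \frac{1}{5}\right) = - \frac{2}{5} \approx -0.4$)
$D{\left(E \right)} = 6 - 3 E$
$D{\left(C \right)} + V \left(-14\right) = \left(6 - - \frac{6}{5}\right) - -70 = \left(6 + \frac{6}{5}\right) + 70 = \frac{36}{5} + 70 = \frac{386}{5}$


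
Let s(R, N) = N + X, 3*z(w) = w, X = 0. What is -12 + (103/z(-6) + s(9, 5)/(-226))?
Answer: -7178/113 ≈ -63.522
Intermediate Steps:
z(w) = w/3
s(R, N) = N (s(R, N) = N + 0 = N)
-12 + (103/z(-6) + s(9, 5)/(-226)) = -12 + (103/(((⅓)*(-6))) + 5/(-226)) = -12 + (103/(-2) + 5*(-1/226)) = -12 + (103*(-½) - 5/226) = -12 + (-103/2 - 5/226) = -12 - 5822/113 = -7178/113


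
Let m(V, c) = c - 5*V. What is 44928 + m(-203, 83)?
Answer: 46026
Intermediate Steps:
44928 + m(-203, 83) = 44928 + (83 - 5*(-203)) = 44928 + (83 + 1015) = 44928 + 1098 = 46026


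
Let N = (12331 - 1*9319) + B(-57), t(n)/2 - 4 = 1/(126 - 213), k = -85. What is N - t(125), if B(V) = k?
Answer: 253955/87 ≈ 2919.0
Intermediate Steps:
B(V) = -85
t(n) = 694/87 (t(n) = 8 + 2/(126 - 213) = 8 + 2/(-87) = 8 + 2*(-1/87) = 8 - 2/87 = 694/87)
N = 2927 (N = (12331 - 1*9319) - 85 = (12331 - 9319) - 85 = 3012 - 85 = 2927)
N - t(125) = 2927 - 1*694/87 = 2927 - 694/87 = 253955/87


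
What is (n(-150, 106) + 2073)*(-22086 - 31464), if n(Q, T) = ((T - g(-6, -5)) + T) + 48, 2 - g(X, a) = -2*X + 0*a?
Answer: -125467650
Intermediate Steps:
g(X, a) = 2 + 2*X (g(X, a) = 2 - (-2*X + 0*a) = 2 - (-2*X + 0) = 2 - (-2)*X = 2 + 2*X)
n(Q, T) = 58 + 2*T (n(Q, T) = ((T - (2 + 2*(-6))) + T) + 48 = ((T - (2 - 12)) + T) + 48 = ((T - 1*(-10)) + T) + 48 = ((T + 10) + T) + 48 = ((10 + T) + T) + 48 = (10 + 2*T) + 48 = 58 + 2*T)
(n(-150, 106) + 2073)*(-22086 - 31464) = ((58 + 2*106) + 2073)*(-22086 - 31464) = ((58 + 212) + 2073)*(-53550) = (270 + 2073)*(-53550) = 2343*(-53550) = -125467650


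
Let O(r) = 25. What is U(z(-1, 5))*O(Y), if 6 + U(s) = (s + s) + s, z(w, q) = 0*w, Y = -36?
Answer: -150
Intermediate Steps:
z(w, q) = 0
U(s) = -6 + 3*s (U(s) = -6 + ((s + s) + s) = -6 + (2*s + s) = -6 + 3*s)
U(z(-1, 5))*O(Y) = (-6 + 3*0)*25 = (-6 + 0)*25 = -6*25 = -150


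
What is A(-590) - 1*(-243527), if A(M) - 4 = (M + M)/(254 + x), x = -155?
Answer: 24108389/99 ≈ 2.4352e+5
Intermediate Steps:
A(M) = 4 + 2*M/99 (A(M) = 4 + (M + M)/(254 - 155) = 4 + (2*M)/99 = 4 + (2*M)*(1/99) = 4 + 2*M/99)
A(-590) - 1*(-243527) = (4 + (2/99)*(-590)) - 1*(-243527) = (4 - 1180/99) + 243527 = -784/99 + 243527 = 24108389/99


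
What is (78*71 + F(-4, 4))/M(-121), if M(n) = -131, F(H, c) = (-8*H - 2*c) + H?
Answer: -5558/131 ≈ -42.427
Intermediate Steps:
F(H, c) = -7*H - 2*c
(78*71 + F(-4, 4))/M(-121) = (78*71 + (-7*(-4) - 2*4))/(-131) = (5538 + (28 - 8))*(-1/131) = (5538 + 20)*(-1/131) = 5558*(-1/131) = -5558/131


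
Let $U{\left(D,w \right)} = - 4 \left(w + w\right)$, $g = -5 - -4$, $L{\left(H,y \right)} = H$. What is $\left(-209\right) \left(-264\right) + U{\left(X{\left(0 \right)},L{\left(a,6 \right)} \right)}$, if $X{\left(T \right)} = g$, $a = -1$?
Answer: $55184$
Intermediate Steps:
$g = -1$ ($g = -5 + 4 = -1$)
$X{\left(T \right)} = -1$
$U{\left(D,w \right)} = - 8 w$ ($U{\left(D,w \right)} = - 4 \cdot 2 w = - 8 w$)
$\left(-209\right) \left(-264\right) + U{\left(X{\left(0 \right)},L{\left(a,6 \right)} \right)} = \left(-209\right) \left(-264\right) - -8 = 55176 + 8 = 55184$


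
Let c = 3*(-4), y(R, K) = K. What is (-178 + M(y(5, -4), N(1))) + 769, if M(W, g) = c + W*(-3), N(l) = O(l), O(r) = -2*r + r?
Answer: 591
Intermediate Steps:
c = -12
O(r) = -r
N(l) = -l
M(W, g) = -12 - 3*W (M(W, g) = -12 + W*(-3) = -12 - 3*W)
(-178 + M(y(5, -4), N(1))) + 769 = (-178 + (-12 - 3*(-4))) + 769 = (-178 + (-12 + 12)) + 769 = (-178 + 0) + 769 = -178 + 769 = 591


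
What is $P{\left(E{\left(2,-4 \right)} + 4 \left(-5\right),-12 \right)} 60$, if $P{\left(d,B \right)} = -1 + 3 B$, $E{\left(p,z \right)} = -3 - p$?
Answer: $-2220$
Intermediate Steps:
$P{\left(E{\left(2,-4 \right)} + 4 \left(-5\right),-12 \right)} 60 = \left(-1 + 3 \left(-12\right)\right) 60 = \left(-1 - 36\right) 60 = \left(-37\right) 60 = -2220$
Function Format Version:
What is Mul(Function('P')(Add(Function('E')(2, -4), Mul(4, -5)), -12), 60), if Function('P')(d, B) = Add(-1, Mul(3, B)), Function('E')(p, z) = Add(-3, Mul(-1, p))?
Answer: -2220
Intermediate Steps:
Mul(Function('P')(Add(Function('E')(2, -4), Mul(4, -5)), -12), 60) = Mul(Add(-1, Mul(3, -12)), 60) = Mul(Add(-1, -36), 60) = Mul(-37, 60) = -2220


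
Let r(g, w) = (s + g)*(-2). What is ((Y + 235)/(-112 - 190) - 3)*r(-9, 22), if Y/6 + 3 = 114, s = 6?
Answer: -5421/151 ≈ -35.901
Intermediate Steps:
Y = 666 (Y = -18 + 6*114 = -18 + 684 = 666)
r(g, w) = -12 - 2*g (r(g, w) = (6 + g)*(-2) = -12 - 2*g)
((Y + 235)/(-112 - 190) - 3)*r(-9, 22) = ((666 + 235)/(-112 - 190) - 3)*(-12 - 2*(-9)) = (901/(-302) - 3)*(-12 + 18) = (901*(-1/302) - 3)*6 = (-901/302 - 3)*6 = -1807/302*6 = -5421/151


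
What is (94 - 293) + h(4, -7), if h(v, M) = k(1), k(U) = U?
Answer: -198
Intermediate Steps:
h(v, M) = 1
(94 - 293) + h(4, -7) = (94 - 293) + 1 = -199 + 1 = -198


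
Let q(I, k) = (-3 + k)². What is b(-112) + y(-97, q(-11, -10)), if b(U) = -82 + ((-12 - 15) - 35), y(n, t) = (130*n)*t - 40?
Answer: -2131274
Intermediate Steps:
y(n, t) = -40 + 130*n*t (y(n, t) = 130*n*t - 40 = -40 + 130*n*t)
b(U) = -144 (b(U) = -82 + (-27 - 35) = -82 - 62 = -144)
b(-112) + y(-97, q(-11, -10)) = -144 + (-40 + 130*(-97)*(-3 - 10)²) = -144 + (-40 + 130*(-97)*(-13)²) = -144 + (-40 + 130*(-97)*169) = -144 + (-40 - 2131090) = -144 - 2131130 = -2131274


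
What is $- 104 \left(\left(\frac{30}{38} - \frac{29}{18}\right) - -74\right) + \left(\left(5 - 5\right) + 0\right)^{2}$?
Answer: $- \frac{1301404}{171} \approx -7610.5$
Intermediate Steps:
$- 104 \left(\left(\frac{30}{38} - \frac{29}{18}\right) - -74\right) + \left(\left(5 - 5\right) + 0\right)^{2} = - 104 \left(\left(30 \cdot \frac{1}{38} - \frac{29}{18}\right) + 74\right) + \left(0 + 0\right)^{2} = - 104 \left(\left(\frac{15}{19} - \frac{29}{18}\right) + 74\right) + 0^{2} = - 104 \left(- \frac{281}{342} + 74\right) + 0 = \left(-104\right) \frac{25027}{342} + 0 = - \frac{1301404}{171} + 0 = - \frac{1301404}{171}$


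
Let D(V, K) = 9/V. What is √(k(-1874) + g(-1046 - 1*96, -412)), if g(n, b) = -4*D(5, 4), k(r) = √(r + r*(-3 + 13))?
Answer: √(-180 + 25*I*√20614)/5 ≈ 8.2631 + 8.6878*I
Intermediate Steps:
k(r) = √11*√r (k(r) = √(r + r*10) = √(r + 10*r) = √(11*r) = √11*√r)
g(n, b) = -36/5
√(k(-1874) + g(-1046 - 1*96, -412)) = √(√11*√(-1874) - 36/5) = √(√11*(I*√1874) - 36/5) = √(I*√20614 - 36/5) = √(-36/5 + I*√20614)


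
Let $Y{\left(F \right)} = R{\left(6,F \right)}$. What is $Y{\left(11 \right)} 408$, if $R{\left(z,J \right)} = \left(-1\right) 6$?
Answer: $-2448$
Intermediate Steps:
$R{\left(z,J \right)} = -6$
$Y{\left(F \right)} = -6$
$Y{\left(11 \right)} 408 = \left(-6\right) 408 = -2448$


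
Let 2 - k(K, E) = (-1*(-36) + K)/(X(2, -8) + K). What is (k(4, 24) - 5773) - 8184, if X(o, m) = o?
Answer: -41885/3 ≈ -13962.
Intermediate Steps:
k(K, E) = 2 - (36 + K)/(2 + K) (k(K, E) = 2 - (-1*(-36) + K)/(2 + K) = 2 - (36 + K)/(2 + K))
(k(4, 24) - 5773) - 8184 = ((-32 + 4)/(2 + 4) - 5773) - 8184 = (-28/6 - 5773) - 8184 = ((⅙)*(-28) - 5773) - 8184 = (-14/3 - 5773) - 8184 = -17333/3 - 8184 = -41885/3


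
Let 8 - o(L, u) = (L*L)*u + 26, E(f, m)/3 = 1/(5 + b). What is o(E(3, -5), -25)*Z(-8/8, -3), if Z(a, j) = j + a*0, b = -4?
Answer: -621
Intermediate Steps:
E(f, m) = 3 (E(f, m) = 3/(5 - 4) = 3/1 = 3*1 = 3)
Z(a, j) = j (Z(a, j) = j + 0 = j)
o(L, u) = -18 - u*L**2 (o(L, u) = 8 - ((L*L)*u + 26) = 8 - (L**2*u + 26) = 8 - (u*L**2 + 26) = 8 - (26 + u*L**2) = 8 + (-26 - u*L**2) = -18 - u*L**2)
o(E(3, -5), -25)*Z(-8/8, -3) = (-18 - 1*(-25)*3**2)*(-3) = (-18 - 1*(-25)*9)*(-3) = (-18 + 225)*(-3) = 207*(-3) = -621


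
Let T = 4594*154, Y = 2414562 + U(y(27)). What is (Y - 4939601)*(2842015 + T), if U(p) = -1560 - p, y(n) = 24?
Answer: -8968225598893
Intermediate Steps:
Y = 2412978 (Y = 2414562 + (-1560 - 1*24) = 2414562 + (-1560 - 24) = 2414562 - 1584 = 2412978)
T = 707476
(Y - 4939601)*(2842015 + T) = (2412978 - 4939601)*(2842015 + 707476) = -2526623*3549491 = -8968225598893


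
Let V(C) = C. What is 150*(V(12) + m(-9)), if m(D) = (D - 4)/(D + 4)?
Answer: 2190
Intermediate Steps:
m(D) = (-4 + D)/(4 + D)
150*(V(12) + m(-9)) = 150*(12 + (-4 - 9)/(4 - 9)) = 150*(12 - 13/(-5)) = 150*(12 - ⅕*(-13)) = 150*(12 + 13/5) = 150*(73/5) = 2190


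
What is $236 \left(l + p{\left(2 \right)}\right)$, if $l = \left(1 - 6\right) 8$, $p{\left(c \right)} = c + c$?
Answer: $-8496$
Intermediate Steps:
$p{\left(c \right)} = 2 c$
$l = -40$ ($l = \left(-5\right) 8 = -40$)
$236 \left(l + p{\left(2 \right)}\right) = 236 \left(-40 + 2 \cdot 2\right) = 236 \left(-40 + 4\right) = 236 \left(-36\right) = -8496$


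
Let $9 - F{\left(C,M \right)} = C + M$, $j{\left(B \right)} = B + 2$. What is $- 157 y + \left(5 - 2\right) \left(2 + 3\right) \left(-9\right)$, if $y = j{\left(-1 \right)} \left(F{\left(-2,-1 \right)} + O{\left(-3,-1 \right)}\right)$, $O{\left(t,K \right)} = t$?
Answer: $-1548$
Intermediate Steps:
$j{\left(B \right)} = 2 + B$
$F{\left(C,M \right)} = 9 - C - M$ ($F{\left(C,M \right)} = 9 - \left(C + M\right) = 9 - C - M$)
$y = 9$ ($y = \left(2 - 1\right) \left(\left(9 - -2 - -1\right) - 3\right) = 1 \left(\left(9 + 2 + 1\right) - 3\right) = 1 \left(12 - 3\right) = 1 \cdot 9 = 9$)
$- 157 y + \left(5 - 2\right) \left(2 + 3\right) \left(-9\right) = \left(-157\right) 9 + \left(5 - 2\right) \left(2 + 3\right) \left(-9\right) = -1413 + 3 \cdot 5 \left(-9\right) = -1413 + 15 \left(-9\right) = -1413 - 135 = -1548$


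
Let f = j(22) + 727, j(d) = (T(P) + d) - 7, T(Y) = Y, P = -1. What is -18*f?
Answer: -13338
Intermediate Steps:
j(d) = -8 + d (j(d) = (-1 + d) - 7 = -8 + d)
f = 741 (f = (-8 + 22) + 727 = 14 + 727 = 741)
-18*f = -18*741 = -13338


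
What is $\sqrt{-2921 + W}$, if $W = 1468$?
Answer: $i \sqrt{1453} \approx 38.118 i$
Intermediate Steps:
$\sqrt{-2921 + W} = \sqrt{-2921 + 1468} = \sqrt{-1453} = i \sqrt{1453}$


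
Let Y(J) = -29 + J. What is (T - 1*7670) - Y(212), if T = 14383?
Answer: 6530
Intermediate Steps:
(T - 1*7670) - Y(212) = (14383 - 1*7670) - (-29 + 212) = (14383 - 7670) - 1*183 = 6713 - 183 = 6530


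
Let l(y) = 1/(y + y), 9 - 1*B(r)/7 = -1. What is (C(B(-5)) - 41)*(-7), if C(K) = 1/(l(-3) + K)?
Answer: 120211/419 ≈ 286.90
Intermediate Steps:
B(r) = 70 (B(r) = 63 - 7*(-1) = 63 + 7 = 70)
l(y) = 1/(2*y)
C(K) = 1/(-1/6 + K) (C(K) = 1/((1/2)/(-3) + K) = 1/((1/2)*(-1/3) + K) = 1/(-1/6 + K))
(C(B(-5)) - 41)*(-7) = (6/(-1 + 6*70) - 41)*(-7) = (6/(-1 + 420) - 41)*(-7) = (6/419 - 41)*(-7) = -17173/419*(-7) = 120211/419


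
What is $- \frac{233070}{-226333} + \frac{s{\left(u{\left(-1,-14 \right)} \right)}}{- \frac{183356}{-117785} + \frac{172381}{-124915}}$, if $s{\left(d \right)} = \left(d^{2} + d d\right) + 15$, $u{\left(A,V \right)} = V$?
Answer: $\frac{271188330912848975}{117694004448423} \approx 2304.2$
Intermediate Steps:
$s{\left(d \right)} = 15 + 2 d^{2}$ ($s{\left(d \right)} = \left(d^{2} + d^{2}\right) + 15 = 2 d^{2} + 15 = 15 + 2 d^{2}$)
$- \frac{233070}{-226333} + \frac{s{\left(u{\left(-1,-14 \right)} \right)}}{- \frac{183356}{-117785} + \frac{172381}{-124915}} = - \frac{233070}{-226333} + \frac{15 + 2 \left(-14\right)^{2}}{- \frac{183356}{-117785} + \frac{172381}{-124915}} = \left(-233070\right) \left(- \frac{1}{226333}\right) + \frac{15 + 2 \cdot 196}{\left(-183356\right) \left(- \frac{1}{117785}\right) + 172381 \left(- \frac{1}{124915}\right)} = \frac{233070}{226333} + \frac{15 + 392}{\frac{183356}{117785} - \frac{172381}{124915}} = \frac{233070}{226333} + \frac{407}{\frac{520003731}{2942622655}} = \frac{233070}{226333} + 407 \cdot \frac{2942622655}{520003731} = \frac{233070}{226333} + \frac{1197647420585}{520003731} = \frac{271188330912848975}{117694004448423}$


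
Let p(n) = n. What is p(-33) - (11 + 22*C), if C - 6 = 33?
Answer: -902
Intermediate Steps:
C = 39 (C = 6 + 33 = 39)
p(-33) - (11 + 22*C) = -33 - (11 + 22*39) = -33 - (11 + 858) = -33 - 1*869 = -33 - 869 = -902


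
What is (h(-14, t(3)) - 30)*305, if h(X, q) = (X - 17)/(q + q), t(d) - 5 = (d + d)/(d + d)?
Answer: -119255/12 ≈ -9937.9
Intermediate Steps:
t(d) = 6 (t(d) = 5 + (d + d)/(d + d) = 5 + (2*d)/((2*d)) = 5 + (2*d)*(1/(2*d)) = 5 + 1 = 6)
h(X, q) = (-17 + X)/(2*q) (h(X, q) = (-17 + X)/((2*q)) = (-17 + X)*(1/(2*q)) = (-17 + X)/(2*q))
(h(-14, t(3)) - 30)*305 = ((½)*(-17 - 14)/6 - 30)*305 = ((½)*(⅙)*(-31) - 30)*305 = (-31/12 - 30)*305 = -391/12*305 = -119255/12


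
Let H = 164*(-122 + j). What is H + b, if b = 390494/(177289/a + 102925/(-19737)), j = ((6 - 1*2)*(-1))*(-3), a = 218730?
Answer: -676265808125740/6337877419 ≈ -1.0670e+5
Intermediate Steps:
j = 12 (j = ((6 - 2)*(-1))*(-3) = (4*(-1))*(-3) = -4*(-3) = 12)
b = -561930499486980/6337877419 (b = 390494/(177289/218730 + 102925/(-19737)) = 390494/(177289*(1/218730) + 102925*(-1/19737)) = 390494/(177289/218730 - 102925/19737) = 390494/(-6337877419/1439024670) = 390494*(-1439024670/6337877419) = -561930499486980/6337877419 ≈ -88662.)
H = -18040 (H = 164*(-122 + 12) = 164*(-110) = -18040)
H + b = -18040 - 561930499486980/6337877419 = -676265808125740/6337877419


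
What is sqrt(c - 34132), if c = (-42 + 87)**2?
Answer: I*sqrt(32107) ≈ 179.18*I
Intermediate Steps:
c = 2025 (c = 45**2 = 2025)
sqrt(c - 34132) = sqrt(2025 - 34132) = sqrt(-32107) = I*sqrt(32107)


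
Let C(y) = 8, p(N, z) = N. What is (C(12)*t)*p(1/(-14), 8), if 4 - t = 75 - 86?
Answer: -60/7 ≈ -8.5714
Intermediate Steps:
t = 15 (t = 4 - (75 - 86) = 4 - 1*(-11) = 4 + 11 = 15)
(C(12)*t)*p(1/(-14), 8) = (8*15)/(-14) = 120*(-1/14) = -60/7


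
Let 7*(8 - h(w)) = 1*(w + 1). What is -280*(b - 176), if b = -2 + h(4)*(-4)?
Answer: 58000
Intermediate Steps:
h(w) = 55/7 - w/7 (h(w) = 8 - (w + 1)/7 = 8 - (1 + w)/7 = 8 + (-⅐ - w/7) = 55/7 - w/7)
b = -218/7 (b = -2 + (55/7 - ⅐*4)*(-4) = -2 + (55/7 - 4/7)*(-4) = -2 + (51/7)*(-4) = -2 - 204/7 = -218/7 ≈ -31.143)
-280*(b - 176) = -280*(-218/7 - 176) = -280*(-1450/7) = 58000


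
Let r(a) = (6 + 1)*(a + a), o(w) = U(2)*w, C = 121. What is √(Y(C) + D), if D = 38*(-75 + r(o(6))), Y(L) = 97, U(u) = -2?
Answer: I*√9137 ≈ 95.588*I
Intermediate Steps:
o(w) = -2*w
r(a) = 14*a (r(a) = 7*(2*a) = 14*a)
D = -9234 (D = 38*(-75 + 14*(-2*6)) = 38*(-75 + 14*(-12)) = 38*(-75 - 168) = 38*(-243) = -9234)
√(Y(C) + D) = √(97 - 9234) = √(-9137) = I*√9137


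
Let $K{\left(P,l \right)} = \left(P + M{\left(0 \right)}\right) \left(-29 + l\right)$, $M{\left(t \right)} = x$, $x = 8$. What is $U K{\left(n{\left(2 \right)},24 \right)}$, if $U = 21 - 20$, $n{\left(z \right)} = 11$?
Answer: $-95$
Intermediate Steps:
$M{\left(t \right)} = 8$
$K{\left(P,l \right)} = \left(-29 + l\right) \left(8 + P\right)$ ($K{\left(P,l \right)} = \left(P + 8\right) \left(-29 + l\right) = \left(8 + P\right) \left(-29 + l\right) = \left(-29 + l\right) \left(8 + P\right)$)
$U = 1$ ($U = 21 - 20 = 1$)
$U K{\left(n{\left(2 \right)},24 \right)} = 1 \left(-232 - 319 + 8 \cdot 24 + 11 \cdot 24\right) = 1 \left(-232 - 319 + 192 + 264\right) = 1 \left(-95\right) = -95$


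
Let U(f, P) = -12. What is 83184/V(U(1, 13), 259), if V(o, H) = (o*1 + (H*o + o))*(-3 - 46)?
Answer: 6932/12789 ≈ 0.54203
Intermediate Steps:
V(o, H) = -98*o - 49*H*o (V(o, H) = (o + (o + H*o))*(-49) = (2*o + H*o)*(-49) = -98*o - 49*H*o)
83184/V(U(1, 13), 259) = 83184/((-49*(-12)*(2 + 259))) = 83184/((-49*(-12)*261)) = 83184/153468 = 83184*(1/153468) = 6932/12789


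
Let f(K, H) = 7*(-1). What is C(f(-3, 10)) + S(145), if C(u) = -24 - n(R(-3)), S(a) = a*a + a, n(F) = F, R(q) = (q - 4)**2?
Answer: 21097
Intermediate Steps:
R(q) = (-4 + q)**2
S(a) = a + a**2 (S(a) = a**2 + a = a + a**2)
f(K, H) = -7
C(u) = -73 (C(u) = -24 - (-4 - 3)**2 = -24 - 1*(-7)**2 = -24 - 1*49 = -24 - 49 = -73)
C(f(-3, 10)) + S(145) = -73 + 145*(1 + 145) = -73 + 145*146 = -73 + 21170 = 21097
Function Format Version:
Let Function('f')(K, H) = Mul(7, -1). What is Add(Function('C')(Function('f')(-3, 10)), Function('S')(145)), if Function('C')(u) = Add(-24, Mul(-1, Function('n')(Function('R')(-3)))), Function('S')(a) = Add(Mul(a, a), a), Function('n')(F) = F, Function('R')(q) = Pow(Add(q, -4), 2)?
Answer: 21097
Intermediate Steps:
Function('R')(q) = Pow(Add(-4, q), 2)
Function('S')(a) = Add(a, Pow(a, 2)) (Function('S')(a) = Add(Pow(a, 2), a) = Add(a, Pow(a, 2)))
Function('f')(K, H) = -7
Function('C')(u) = -73 (Function('C')(u) = Add(-24, Mul(-1, Pow(Add(-4, -3), 2))) = Add(-24, Mul(-1, Pow(-7, 2))) = Add(-24, Mul(-1, 49)) = Add(-24, -49) = -73)
Add(Function('C')(Function('f')(-3, 10)), Function('S')(145)) = Add(-73, Mul(145, Add(1, 145))) = Add(-73, Mul(145, 146)) = Add(-73, 21170) = 21097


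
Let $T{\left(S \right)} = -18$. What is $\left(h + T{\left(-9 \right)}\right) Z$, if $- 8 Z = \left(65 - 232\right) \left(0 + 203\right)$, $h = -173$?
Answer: $- \frac{6475091}{8} \approx -8.0939 \cdot 10^{5}$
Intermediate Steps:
$Z = \frac{33901}{8}$ ($Z = - \frac{\left(65 - 232\right) \left(0 + 203\right)}{8} = - \frac{\left(-167\right) 203}{8} = \left(- \frac{1}{8}\right) \left(-33901\right) = \frac{33901}{8} \approx 4237.6$)
$\left(h + T{\left(-9 \right)}\right) Z = \left(-173 - 18\right) \frac{33901}{8} = \left(-191\right) \frac{33901}{8} = - \frac{6475091}{8}$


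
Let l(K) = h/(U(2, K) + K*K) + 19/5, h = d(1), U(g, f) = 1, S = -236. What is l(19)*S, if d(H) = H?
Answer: -812194/905 ≈ -897.45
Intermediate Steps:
h = 1
l(K) = 19/5 + 1/(1 + K²) (l(K) = 1/(1 + K*K) + 19/5 = 1/(1 + K²) + 19*(⅕) = 1/(1 + K²) + 19/5 = 19/5 + 1/(1 + K²))
l(19)*S = ((24 + 19*19²)/(5*(1 + 19²)))*(-236) = ((24 + 19*361)/(5*(1 + 361)))*(-236) = ((⅕)*(24 + 6859)/362)*(-236) = ((⅕)*(1/362)*6883)*(-236) = (6883/1810)*(-236) = -812194/905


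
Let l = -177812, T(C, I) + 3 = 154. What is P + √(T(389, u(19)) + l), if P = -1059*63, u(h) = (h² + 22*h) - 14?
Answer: -66717 + I*√177661 ≈ -66717.0 + 421.5*I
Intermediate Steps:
u(h) = -14 + h² + 22*h
T(C, I) = 151 (T(C, I) = -3 + 154 = 151)
P = -66717
P + √(T(389, u(19)) + l) = -66717 + √(151 - 177812) = -66717 + √(-177661) = -66717 + I*√177661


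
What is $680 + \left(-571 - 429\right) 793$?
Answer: $-792320$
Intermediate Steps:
$680 + \left(-571 - 429\right) 793 = 680 - 793000 = -792320$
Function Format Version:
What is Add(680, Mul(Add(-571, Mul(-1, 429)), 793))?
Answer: -792320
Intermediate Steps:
Add(680, Mul(Add(-571, Mul(-1, 429)), 793)) = Add(680, Mul(Add(-571, -429), 793)) = Add(680, Mul(-1000, 793)) = Add(680, -793000) = -792320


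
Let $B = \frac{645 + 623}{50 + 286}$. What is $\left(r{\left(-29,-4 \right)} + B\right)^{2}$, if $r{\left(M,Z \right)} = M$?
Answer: $\frac{4490161}{7056} \approx 636.36$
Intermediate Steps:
$B = \frac{317}{84}$ ($B = \frac{1268}{336} = 1268 \cdot \frac{1}{336} = \frac{317}{84} \approx 3.7738$)
$\left(r{\left(-29,-4 \right)} + B\right)^{2} = \left(-29 + \frac{317}{84}\right)^{2} = \left(- \frac{2119}{84}\right)^{2} = \frac{4490161}{7056}$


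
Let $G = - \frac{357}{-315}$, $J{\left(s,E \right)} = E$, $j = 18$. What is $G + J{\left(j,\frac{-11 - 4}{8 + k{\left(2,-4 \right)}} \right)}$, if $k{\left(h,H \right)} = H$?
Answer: $- \frac{157}{60} \approx -2.6167$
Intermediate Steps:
$G = \frac{17}{15}$ ($G = \left(-357\right) \left(- \frac{1}{315}\right) = \frac{17}{15} \approx 1.1333$)
$G + J{\left(j,\frac{-11 - 4}{8 + k{\left(2,-4 \right)}} \right)} = \frac{17}{15} + \frac{-11 - 4}{8 - 4} = \frac{17}{15} - \frac{15}{4} = - \frac{157}{60}$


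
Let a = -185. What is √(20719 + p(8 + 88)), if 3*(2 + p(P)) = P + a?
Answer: √186186/3 ≈ 143.83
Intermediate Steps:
p(P) = -191/3 + P/3 (p(P) = -2 + (P - 185)/3 = -2 + (-185 + P)/3 = -2 + (-185/3 + P/3) = -191/3 + P/3)
√(20719 + p(8 + 88)) = √(20719 + (-191/3 + (8 + 88)/3)) = √(20719 + (-191/3 + (⅓)*96)) = √(20719 + (-191/3 + 32)) = √(20719 - 95/3) = √(62062/3) = √186186/3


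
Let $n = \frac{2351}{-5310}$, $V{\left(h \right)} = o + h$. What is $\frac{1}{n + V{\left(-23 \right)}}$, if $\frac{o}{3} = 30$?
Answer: $\frac{5310}{353419} \approx 0.015025$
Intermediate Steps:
$o = 90$ ($o = 3 \cdot 30 = 90$)
$V{\left(h \right)} = 90 + h$
$n = - \frac{2351}{5310}$ ($n = 2351 \left(- \frac{1}{5310}\right) = - \frac{2351}{5310} \approx -0.44275$)
$\frac{1}{n + V{\left(-23 \right)}} = \frac{1}{- \frac{2351}{5310} + \left(90 - 23\right)} = \frac{1}{- \frac{2351}{5310} + 67} = \frac{1}{\frac{353419}{5310}} = \frac{5310}{353419}$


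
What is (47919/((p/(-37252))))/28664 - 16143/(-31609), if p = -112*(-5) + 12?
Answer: -14039967889887/129563773768 ≈ -108.36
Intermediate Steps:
p = 572 (p = 560 + 12 = 572)
(47919/((p/(-37252))))/28664 - 16143/(-31609) = (47919/((572/(-37252))))/28664 - 16143/(-31609) = (47919/((572*(-1/37252))))*(1/28664) - 16143*(-1/31609) = (47919/(-143/9313))*(1/28664) + 16143/31609 = (47919*(-9313/143))*(1/28664) + 16143/31609 = -446269647/143*1/28664 + 16143/31609 = -446269647/4098952 + 16143/31609 = -14039967889887/129563773768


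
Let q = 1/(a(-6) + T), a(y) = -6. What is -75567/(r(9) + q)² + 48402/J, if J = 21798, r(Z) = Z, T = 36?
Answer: -82162990451/88937051 ≈ -923.83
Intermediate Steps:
q = 1/30 (q = 1/(-6 + 36) = 1/30 ≈ 0.033333)
-75567/(r(9) + q)² + 48402/J = -75567/(9 + 1/30)² + 48402/21798 = -75567/((271/30)²) + 48402*(1/21798) = -75567/73441/900 + 2689/1211 = -75567*900/73441 + 2689/1211 = -68010300/73441 + 2689/1211 = -82162990451/88937051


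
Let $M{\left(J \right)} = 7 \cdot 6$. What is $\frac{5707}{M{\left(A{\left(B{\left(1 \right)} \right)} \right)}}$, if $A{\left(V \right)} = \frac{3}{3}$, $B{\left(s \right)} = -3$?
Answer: $\frac{5707}{42} \approx 135.88$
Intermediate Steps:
$A{\left(V \right)} = 1$ ($A{\left(V \right)} = 3 \cdot \frac{1}{3} = 1$)
$M{\left(J \right)} = 42$
$\frac{5707}{M{\left(A{\left(B{\left(1 \right)} \right)} \right)}} = \frac{5707}{42}$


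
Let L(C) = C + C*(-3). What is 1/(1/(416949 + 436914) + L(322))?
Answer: -853863/549887771 ≈ -0.0015528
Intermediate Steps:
L(C) = -2*C (L(C) = C - 3*C = -2*C)
1/(1/(416949 + 436914) + L(322)) = 1/(1/(416949 + 436914) - 2*322) = 1/(1/853863 - 644) = 1/(-549887771/853863) = -853863/549887771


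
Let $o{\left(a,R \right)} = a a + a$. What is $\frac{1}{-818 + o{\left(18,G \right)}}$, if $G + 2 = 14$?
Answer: $- \frac{1}{476} \approx -0.0021008$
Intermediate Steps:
$G = 12$ ($G = -2 + 14 = 12$)
$o{\left(a,R \right)} = a + a^{2}$ ($o{\left(a,R \right)} = a^{2} + a = a + a^{2}$)
$\frac{1}{-818 + o{\left(18,G \right)}} = \frac{1}{-818 + 18 \left(1 + 18\right)} = \frac{1}{-818 + 18 \cdot 19} = \frac{1}{-818 + 342} = \frac{1}{-476} = - \frac{1}{476}$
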